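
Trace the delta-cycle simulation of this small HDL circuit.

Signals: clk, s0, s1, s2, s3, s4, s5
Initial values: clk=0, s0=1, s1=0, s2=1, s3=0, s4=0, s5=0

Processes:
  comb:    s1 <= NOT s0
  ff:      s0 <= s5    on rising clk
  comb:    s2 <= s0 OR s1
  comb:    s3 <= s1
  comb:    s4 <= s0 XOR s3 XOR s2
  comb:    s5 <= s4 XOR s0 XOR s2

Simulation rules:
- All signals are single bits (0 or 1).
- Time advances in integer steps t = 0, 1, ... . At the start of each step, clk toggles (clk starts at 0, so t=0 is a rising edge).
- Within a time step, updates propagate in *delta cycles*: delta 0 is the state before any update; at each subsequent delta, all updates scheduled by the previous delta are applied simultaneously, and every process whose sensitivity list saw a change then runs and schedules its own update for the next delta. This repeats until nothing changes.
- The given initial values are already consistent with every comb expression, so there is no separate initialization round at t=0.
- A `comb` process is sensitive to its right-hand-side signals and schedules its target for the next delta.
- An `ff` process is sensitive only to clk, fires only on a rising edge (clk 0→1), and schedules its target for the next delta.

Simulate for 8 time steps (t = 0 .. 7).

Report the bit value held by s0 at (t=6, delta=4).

1

[bits: s4,s1,s5,s3,s0,s2,clk]
t=0: Δ0=0000110 Δ1=0000111 Δ2=0000011 Δ3=1110001 Δ4=0111011 | 4Δ
t=1: Δ0=0111011 Δ1=0111010 | 1Δ
t=2: Δ0=0111010 Δ1=0111011 Δ2=0111111 Δ3=1001111 Δ4=1010111 Δ5=0010111 Δ6=0000111 | 6Δ
t=3: Δ0=0000111 Δ1=0000110 | 1Δ
t=4: Δ0=0000110 Δ1=0000111 Δ2=0000011 Δ3=1110001 Δ4=0111011 | 4Δ
t=5: Δ0=0111011 Δ1=0111010 | 1Δ
t=6: Δ0=0111010 Δ1=0111011 Δ2=0111111 Δ3=1001111 Δ4=1010111 Δ5=0010111 Δ6=0000111 | 6Δ
t=7: Δ0=0000111 Δ1=0000110 | 1Δ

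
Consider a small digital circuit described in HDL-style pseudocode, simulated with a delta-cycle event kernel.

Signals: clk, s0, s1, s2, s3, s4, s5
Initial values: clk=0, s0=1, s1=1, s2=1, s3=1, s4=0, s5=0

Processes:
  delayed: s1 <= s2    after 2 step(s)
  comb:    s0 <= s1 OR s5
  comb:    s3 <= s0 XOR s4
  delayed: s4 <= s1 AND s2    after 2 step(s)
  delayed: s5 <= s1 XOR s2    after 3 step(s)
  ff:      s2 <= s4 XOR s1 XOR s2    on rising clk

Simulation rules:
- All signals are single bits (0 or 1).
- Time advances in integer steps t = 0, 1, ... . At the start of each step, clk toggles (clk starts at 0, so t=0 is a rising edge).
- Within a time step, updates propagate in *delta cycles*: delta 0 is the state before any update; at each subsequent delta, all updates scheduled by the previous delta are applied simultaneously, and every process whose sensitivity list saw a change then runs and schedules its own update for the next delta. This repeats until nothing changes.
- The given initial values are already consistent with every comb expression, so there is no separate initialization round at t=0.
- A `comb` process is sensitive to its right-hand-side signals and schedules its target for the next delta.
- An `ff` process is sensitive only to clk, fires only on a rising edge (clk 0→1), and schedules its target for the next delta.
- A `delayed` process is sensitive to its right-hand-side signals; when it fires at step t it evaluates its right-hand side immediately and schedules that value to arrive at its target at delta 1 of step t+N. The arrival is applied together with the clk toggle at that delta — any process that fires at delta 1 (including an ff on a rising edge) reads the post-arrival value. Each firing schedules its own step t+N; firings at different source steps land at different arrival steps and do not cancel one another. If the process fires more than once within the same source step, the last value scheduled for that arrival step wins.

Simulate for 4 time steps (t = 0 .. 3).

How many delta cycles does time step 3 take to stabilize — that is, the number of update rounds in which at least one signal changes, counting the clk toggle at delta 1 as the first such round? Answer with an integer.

t=0 Δ0: s2=1 s0=1 clk=0 s1=1 s5=0 s4=0 s3=1
  Δ1: clk:0→1
  Δ2: s2:1→0
  (2Δ to stable)
t=1 Δ0: s2=0 s0=1 clk=1 s1=1 s5=0 s4=0 s3=1
  Δ1: clk:1→0
  (1Δ to stable)
t=2 Δ0: s2=0 s0=1 clk=0 s1=1 s5=0 s4=0 s3=1
  Δ1: clk:0→1, s1:1→0
  Δ2: s0:1→0
  Δ3: s3:1→0
  (3Δ to stable)
t=3 Δ0: s2=0 s0=0 clk=1 s1=0 s5=0 s4=0 s3=0
  Δ1: clk:1→0, s5:0→1
  Δ2: s0:0→1
  Δ3: s3:0→1
  (3Δ to stable)

3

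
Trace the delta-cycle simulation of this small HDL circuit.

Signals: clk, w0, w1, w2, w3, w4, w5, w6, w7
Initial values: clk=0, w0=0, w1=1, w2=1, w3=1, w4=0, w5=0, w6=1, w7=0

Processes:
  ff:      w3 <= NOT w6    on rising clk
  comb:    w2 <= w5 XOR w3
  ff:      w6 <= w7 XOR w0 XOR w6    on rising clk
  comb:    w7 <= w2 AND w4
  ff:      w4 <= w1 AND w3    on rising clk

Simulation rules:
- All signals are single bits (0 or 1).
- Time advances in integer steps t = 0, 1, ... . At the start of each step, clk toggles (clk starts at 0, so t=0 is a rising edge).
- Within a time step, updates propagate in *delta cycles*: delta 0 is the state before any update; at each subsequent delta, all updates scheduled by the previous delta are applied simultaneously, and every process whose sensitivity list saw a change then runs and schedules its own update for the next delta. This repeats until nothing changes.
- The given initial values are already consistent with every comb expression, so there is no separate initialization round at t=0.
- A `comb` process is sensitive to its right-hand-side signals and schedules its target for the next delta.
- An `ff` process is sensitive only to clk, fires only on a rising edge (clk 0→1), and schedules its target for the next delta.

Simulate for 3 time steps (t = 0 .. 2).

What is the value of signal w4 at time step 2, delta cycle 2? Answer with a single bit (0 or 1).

0

[bits: w2,w7,clk,w6,w1,w4,w3,w5,w0]
t=0: Δ0=100110100 Δ1=101110100 Δ2=101111000 Δ3=011111000 Δ4=001111000 | 4Δ
t=1: Δ0=001111000 Δ1=000111000 | 1Δ
t=2: Δ0=000111000 Δ1=001111000 Δ2=001110000 | 2Δ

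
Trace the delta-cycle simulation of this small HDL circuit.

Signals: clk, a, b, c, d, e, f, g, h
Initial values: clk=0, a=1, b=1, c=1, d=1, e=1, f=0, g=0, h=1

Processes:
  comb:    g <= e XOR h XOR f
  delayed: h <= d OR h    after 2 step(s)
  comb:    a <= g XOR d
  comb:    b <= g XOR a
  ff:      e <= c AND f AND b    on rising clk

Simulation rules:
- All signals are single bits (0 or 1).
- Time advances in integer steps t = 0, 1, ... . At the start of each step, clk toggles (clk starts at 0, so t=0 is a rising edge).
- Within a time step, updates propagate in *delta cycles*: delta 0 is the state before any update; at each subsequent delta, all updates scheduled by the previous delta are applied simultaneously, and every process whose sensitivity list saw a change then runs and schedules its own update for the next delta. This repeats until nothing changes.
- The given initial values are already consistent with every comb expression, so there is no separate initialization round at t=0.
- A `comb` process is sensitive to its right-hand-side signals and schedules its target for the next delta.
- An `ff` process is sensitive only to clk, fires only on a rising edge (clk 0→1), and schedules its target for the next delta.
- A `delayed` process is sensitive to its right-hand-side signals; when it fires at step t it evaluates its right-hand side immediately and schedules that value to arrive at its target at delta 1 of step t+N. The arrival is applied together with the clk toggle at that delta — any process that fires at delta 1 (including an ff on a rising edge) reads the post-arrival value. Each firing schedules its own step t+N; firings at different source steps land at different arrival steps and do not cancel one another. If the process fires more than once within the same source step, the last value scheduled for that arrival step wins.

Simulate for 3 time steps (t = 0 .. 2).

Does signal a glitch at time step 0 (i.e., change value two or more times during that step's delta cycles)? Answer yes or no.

no

[bits: g,d,c,clk,e,h,a,b,f]
t=0: Δ0=011011110 Δ1=011111110 Δ2=011101110 Δ3=111101110 Δ4=111101000 Δ5=111101010 | 5Δ
t=1: Δ0=111101010 Δ1=111001010 | 1Δ
t=2: Δ0=111001010 Δ1=111101010 | 1Δ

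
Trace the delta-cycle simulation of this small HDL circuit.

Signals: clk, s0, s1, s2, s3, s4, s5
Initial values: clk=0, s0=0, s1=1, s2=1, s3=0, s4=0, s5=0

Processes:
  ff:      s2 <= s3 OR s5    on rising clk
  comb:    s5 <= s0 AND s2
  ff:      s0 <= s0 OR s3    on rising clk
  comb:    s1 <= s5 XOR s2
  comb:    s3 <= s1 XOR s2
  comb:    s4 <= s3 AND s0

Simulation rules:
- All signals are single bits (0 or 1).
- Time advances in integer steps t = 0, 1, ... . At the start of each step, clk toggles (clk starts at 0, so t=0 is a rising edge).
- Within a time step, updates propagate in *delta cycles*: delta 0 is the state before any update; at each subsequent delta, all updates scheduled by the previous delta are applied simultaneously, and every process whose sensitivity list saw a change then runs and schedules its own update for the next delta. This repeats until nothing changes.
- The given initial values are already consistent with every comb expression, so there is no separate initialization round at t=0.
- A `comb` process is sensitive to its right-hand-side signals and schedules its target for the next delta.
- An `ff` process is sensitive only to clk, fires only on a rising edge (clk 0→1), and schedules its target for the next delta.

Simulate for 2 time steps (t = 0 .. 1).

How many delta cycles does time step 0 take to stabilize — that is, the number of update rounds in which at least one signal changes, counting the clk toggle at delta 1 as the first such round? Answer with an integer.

4

t0.Δ0 s5=0 clk=0 s4=0 s2=1 s0=0 s1=1 s3=0
t0.Δ1 s5=0 clk=1 s4=0 s2=1 s0=0 s1=1 s3=0
t0.Δ2 s5=0 clk=1 s4=0 s2=0 s0=0 s1=1 s3=0
t0.Δ3 s5=0 clk=1 s4=0 s2=0 s0=0 s1=0 s3=1
t0.Δ4 s5=0 clk=1 s4=0 s2=0 s0=0 s1=0 s3=0
t1.Δ0 s5=0 clk=1 s4=0 s2=0 s0=0 s1=0 s3=0
t1.Δ1 s5=0 clk=0 s4=0 s2=0 s0=0 s1=0 s3=0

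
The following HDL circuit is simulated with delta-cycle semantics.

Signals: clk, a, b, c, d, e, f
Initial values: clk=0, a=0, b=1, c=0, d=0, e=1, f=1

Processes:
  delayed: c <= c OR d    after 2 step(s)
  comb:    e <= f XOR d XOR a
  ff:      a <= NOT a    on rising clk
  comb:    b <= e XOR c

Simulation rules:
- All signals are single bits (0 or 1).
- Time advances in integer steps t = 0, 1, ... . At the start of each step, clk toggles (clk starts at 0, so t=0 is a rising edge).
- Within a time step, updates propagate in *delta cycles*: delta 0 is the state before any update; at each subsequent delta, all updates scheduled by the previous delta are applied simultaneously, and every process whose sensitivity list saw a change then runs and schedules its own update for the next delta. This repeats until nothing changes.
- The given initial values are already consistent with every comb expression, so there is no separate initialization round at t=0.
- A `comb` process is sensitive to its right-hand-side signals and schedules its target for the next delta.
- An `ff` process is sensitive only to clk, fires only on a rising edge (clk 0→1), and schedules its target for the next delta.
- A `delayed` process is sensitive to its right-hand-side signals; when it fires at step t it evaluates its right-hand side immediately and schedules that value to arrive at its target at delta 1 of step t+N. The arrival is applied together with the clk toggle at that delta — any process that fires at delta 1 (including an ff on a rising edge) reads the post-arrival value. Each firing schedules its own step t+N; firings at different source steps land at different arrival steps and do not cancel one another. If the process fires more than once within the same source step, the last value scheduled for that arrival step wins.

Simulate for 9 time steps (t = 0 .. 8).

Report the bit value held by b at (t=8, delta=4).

t=0 Δ0: c=0 d=0 b=1 clk=0 a=0 e=1 f=1
  Δ1: clk:0→1
  Δ2: a:0→1
  Δ3: e:1→0
  Δ4: b:1→0
  (4Δ to stable)
t=1 Δ0: c=0 d=0 b=0 clk=1 a=1 e=0 f=1
  Δ1: clk:1→0
  (1Δ to stable)
t=2 Δ0: c=0 d=0 b=0 clk=0 a=1 e=0 f=1
  Δ1: clk:0→1
  Δ2: a:1→0
  Δ3: e:0→1
  Δ4: b:0→1
  (4Δ to stable)
t=3 Δ0: c=0 d=0 b=1 clk=1 a=0 e=1 f=1
  Δ1: clk:1→0
  (1Δ to stable)
t=4 Δ0: c=0 d=0 b=1 clk=0 a=0 e=1 f=1
  Δ1: clk:0→1
  Δ2: a:0→1
  Δ3: e:1→0
  Δ4: b:1→0
  (4Δ to stable)
t=5 Δ0: c=0 d=0 b=0 clk=1 a=1 e=0 f=1
  Δ1: clk:1→0
  (1Δ to stable)
t=6 Δ0: c=0 d=0 b=0 clk=0 a=1 e=0 f=1
  Δ1: clk:0→1
  Δ2: a:1→0
  Δ3: e:0→1
  Δ4: b:0→1
  (4Δ to stable)
t=7 Δ0: c=0 d=0 b=1 clk=1 a=0 e=1 f=1
  Δ1: clk:1→0
  (1Δ to stable)
t=8 Δ0: c=0 d=0 b=1 clk=0 a=0 e=1 f=1
  Δ1: clk:0→1
  Δ2: a:0→1
  Δ3: e:1→0
  Δ4: b:1→0
  (4Δ to stable)

0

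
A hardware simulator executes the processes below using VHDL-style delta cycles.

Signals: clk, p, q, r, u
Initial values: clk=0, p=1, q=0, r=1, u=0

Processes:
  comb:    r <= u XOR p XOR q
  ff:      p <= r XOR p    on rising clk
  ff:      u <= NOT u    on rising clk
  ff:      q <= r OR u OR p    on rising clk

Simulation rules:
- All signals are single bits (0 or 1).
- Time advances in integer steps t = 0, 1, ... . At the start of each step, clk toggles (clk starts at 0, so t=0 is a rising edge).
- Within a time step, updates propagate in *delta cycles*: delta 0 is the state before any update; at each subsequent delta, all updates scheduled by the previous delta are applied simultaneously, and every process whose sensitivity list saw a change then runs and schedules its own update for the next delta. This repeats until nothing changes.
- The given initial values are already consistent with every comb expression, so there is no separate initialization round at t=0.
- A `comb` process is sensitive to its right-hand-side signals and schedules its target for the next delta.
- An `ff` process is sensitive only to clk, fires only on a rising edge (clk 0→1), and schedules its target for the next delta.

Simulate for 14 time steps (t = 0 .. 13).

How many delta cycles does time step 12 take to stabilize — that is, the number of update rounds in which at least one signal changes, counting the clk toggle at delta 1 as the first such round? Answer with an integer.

t=0 Δ0: r=1 p=1 q=0 u=0 clk=0
  Δ1: clk:0→1
  Δ2: p:1→0, q:0→1, u:0→1
  Δ3: r:1→0
  (3Δ to stable)
t=1 Δ0: r=0 p=0 q=1 u=1 clk=1
  Δ1: clk:1→0
  (1Δ to stable)
t=2 Δ0: r=0 p=0 q=1 u=1 clk=0
  Δ1: clk:0→1
  Δ2: u:1→0
  Δ3: r:0→1
  (3Δ to stable)
t=3 Δ0: r=1 p=0 q=1 u=0 clk=1
  Δ1: clk:1→0
  (1Δ to stable)
t=4 Δ0: r=1 p=0 q=1 u=0 clk=0
  Δ1: clk:0→1
  Δ2: p:0→1, u:0→1
  (2Δ to stable)
t=5 Δ0: r=1 p=1 q=1 u=1 clk=1
  Δ1: clk:1→0
  (1Δ to stable)
t=6 Δ0: r=1 p=1 q=1 u=1 clk=0
  Δ1: clk:0→1
  Δ2: p:1→0, u:1→0
  (2Δ to stable)
t=7 Δ0: r=1 p=0 q=1 u=0 clk=1
  Δ1: clk:1→0
  (1Δ to stable)
t=8 Δ0: r=1 p=0 q=1 u=0 clk=0
  Δ1: clk:0→1
  Δ2: p:0→1, u:0→1
  (2Δ to stable)
t=9 Δ0: r=1 p=1 q=1 u=1 clk=1
  Δ1: clk:1→0
  (1Δ to stable)
t=10 Δ0: r=1 p=1 q=1 u=1 clk=0
  Δ1: clk:0→1
  Δ2: p:1→0, u:1→0
  (2Δ to stable)
t=11 Δ0: r=1 p=0 q=1 u=0 clk=1
  Δ1: clk:1→0
  (1Δ to stable)
t=12 Δ0: r=1 p=0 q=1 u=0 clk=0
  Δ1: clk:0→1
  Δ2: p:0→1, u:0→1
  (2Δ to stable)
t=13 Δ0: r=1 p=1 q=1 u=1 clk=1
  Δ1: clk:1→0
  (1Δ to stable)

2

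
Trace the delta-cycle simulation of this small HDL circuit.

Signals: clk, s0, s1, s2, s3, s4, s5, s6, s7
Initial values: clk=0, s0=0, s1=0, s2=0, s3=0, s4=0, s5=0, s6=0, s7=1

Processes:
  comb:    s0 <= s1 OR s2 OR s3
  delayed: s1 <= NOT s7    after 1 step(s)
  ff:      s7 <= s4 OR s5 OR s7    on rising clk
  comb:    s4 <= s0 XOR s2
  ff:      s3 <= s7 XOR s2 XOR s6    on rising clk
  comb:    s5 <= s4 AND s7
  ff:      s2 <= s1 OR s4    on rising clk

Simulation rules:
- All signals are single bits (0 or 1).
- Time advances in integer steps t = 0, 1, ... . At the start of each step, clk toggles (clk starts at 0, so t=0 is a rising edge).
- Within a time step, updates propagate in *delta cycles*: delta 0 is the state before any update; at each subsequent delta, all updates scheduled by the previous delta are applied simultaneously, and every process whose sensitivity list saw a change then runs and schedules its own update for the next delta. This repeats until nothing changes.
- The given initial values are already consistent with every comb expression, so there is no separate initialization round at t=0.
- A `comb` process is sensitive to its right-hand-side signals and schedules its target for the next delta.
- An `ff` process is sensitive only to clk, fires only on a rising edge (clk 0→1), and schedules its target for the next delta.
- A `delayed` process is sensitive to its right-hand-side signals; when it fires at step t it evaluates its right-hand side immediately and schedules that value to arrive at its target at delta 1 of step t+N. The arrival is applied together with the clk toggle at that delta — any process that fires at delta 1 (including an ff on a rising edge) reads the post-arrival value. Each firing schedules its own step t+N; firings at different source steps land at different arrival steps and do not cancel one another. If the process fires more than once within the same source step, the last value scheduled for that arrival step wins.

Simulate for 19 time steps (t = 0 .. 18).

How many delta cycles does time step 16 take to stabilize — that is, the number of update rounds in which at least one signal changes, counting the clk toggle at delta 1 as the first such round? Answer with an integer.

t=0 Δ0: s4=0 s1=0 s6=0 s2=0 s7=1 s3=0 clk=0 s5=0 s0=0
  Δ1: clk:0→1
  Δ2: s3:0→1
  Δ3: s0:0→1
  Δ4: s4:0→1
  Δ5: s5:0→1
  (5Δ to stable)
t=1 Δ0: s4=1 s1=0 s6=0 s2=0 s7=1 s3=1 clk=1 s5=1 s0=1
  Δ1: clk:1→0
  (1Δ to stable)
t=2 Δ0: s4=1 s1=0 s6=0 s2=0 s7=1 s3=1 clk=0 s5=1 s0=1
  Δ1: clk:0→1
  Δ2: s2:0→1
  Δ3: s4:1→0
  Δ4: s5:1→0
  (4Δ to stable)
t=3 Δ0: s4=0 s1=0 s6=0 s2=1 s7=1 s3=1 clk=1 s5=0 s0=1
  Δ1: clk:1→0
  (1Δ to stable)
t=4 Δ0: s4=0 s1=0 s6=0 s2=1 s7=1 s3=1 clk=0 s5=0 s0=1
  Δ1: clk:0→1
  Δ2: s2:1→0, s3:1→0
  Δ3: s4:0→1, s0:1→0
  Δ4: s4:1→0, s5:0→1
  Δ5: s5:1→0
  (5Δ to stable)
t=5 Δ0: s4=0 s1=0 s6=0 s2=0 s7=1 s3=0 clk=1 s5=0 s0=0
  Δ1: clk:1→0
  (1Δ to stable)
t=6 Δ0: s4=0 s1=0 s6=0 s2=0 s7=1 s3=0 clk=0 s5=0 s0=0
  Δ1: clk:0→1
  Δ2: s3:0→1
  Δ3: s0:0→1
  Δ4: s4:0→1
  Δ5: s5:0→1
  (5Δ to stable)
t=7 Δ0: s4=1 s1=0 s6=0 s2=0 s7=1 s3=1 clk=1 s5=1 s0=1
  Δ1: clk:1→0
  (1Δ to stable)
t=8 Δ0: s4=1 s1=0 s6=0 s2=0 s7=1 s3=1 clk=0 s5=1 s0=1
  Δ1: clk:0→1
  Δ2: s2:0→1
  Δ3: s4:1→0
  Δ4: s5:1→0
  (4Δ to stable)
t=9 Δ0: s4=0 s1=0 s6=0 s2=1 s7=1 s3=1 clk=1 s5=0 s0=1
  Δ1: clk:1→0
  (1Δ to stable)
t=10 Δ0: s4=0 s1=0 s6=0 s2=1 s7=1 s3=1 clk=0 s5=0 s0=1
  Δ1: clk:0→1
  Δ2: s2:1→0, s3:1→0
  Δ3: s4:0→1, s0:1→0
  Δ4: s4:1→0, s5:0→1
  Δ5: s5:1→0
  (5Δ to stable)
t=11 Δ0: s4=0 s1=0 s6=0 s2=0 s7=1 s3=0 clk=1 s5=0 s0=0
  Δ1: clk:1→0
  (1Δ to stable)
t=12 Δ0: s4=0 s1=0 s6=0 s2=0 s7=1 s3=0 clk=0 s5=0 s0=0
  Δ1: clk:0→1
  Δ2: s3:0→1
  Δ3: s0:0→1
  Δ4: s4:0→1
  Δ5: s5:0→1
  (5Δ to stable)
t=13 Δ0: s4=1 s1=0 s6=0 s2=0 s7=1 s3=1 clk=1 s5=1 s0=1
  Δ1: clk:1→0
  (1Δ to stable)
t=14 Δ0: s4=1 s1=0 s6=0 s2=0 s7=1 s3=1 clk=0 s5=1 s0=1
  Δ1: clk:0→1
  Δ2: s2:0→1
  Δ3: s4:1→0
  Δ4: s5:1→0
  (4Δ to stable)
t=15 Δ0: s4=0 s1=0 s6=0 s2=1 s7=1 s3=1 clk=1 s5=0 s0=1
  Δ1: clk:1→0
  (1Δ to stable)
t=16 Δ0: s4=0 s1=0 s6=0 s2=1 s7=1 s3=1 clk=0 s5=0 s0=1
  Δ1: clk:0→1
  Δ2: s2:1→0, s3:1→0
  Δ3: s4:0→1, s0:1→0
  Δ4: s4:1→0, s5:0→1
  Δ5: s5:1→0
  (5Δ to stable)
t=17 Δ0: s4=0 s1=0 s6=0 s2=0 s7=1 s3=0 clk=1 s5=0 s0=0
  Δ1: clk:1→0
  (1Δ to stable)
t=18 Δ0: s4=0 s1=0 s6=0 s2=0 s7=1 s3=0 clk=0 s5=0 s0=0
  Δ1: clk:0→1
  Δ2: s3:0→1
  Δ3: s0:0→1
  Δ4: s4:0→1
  Δ5: s5:0→1
  (5Δ to stable)

5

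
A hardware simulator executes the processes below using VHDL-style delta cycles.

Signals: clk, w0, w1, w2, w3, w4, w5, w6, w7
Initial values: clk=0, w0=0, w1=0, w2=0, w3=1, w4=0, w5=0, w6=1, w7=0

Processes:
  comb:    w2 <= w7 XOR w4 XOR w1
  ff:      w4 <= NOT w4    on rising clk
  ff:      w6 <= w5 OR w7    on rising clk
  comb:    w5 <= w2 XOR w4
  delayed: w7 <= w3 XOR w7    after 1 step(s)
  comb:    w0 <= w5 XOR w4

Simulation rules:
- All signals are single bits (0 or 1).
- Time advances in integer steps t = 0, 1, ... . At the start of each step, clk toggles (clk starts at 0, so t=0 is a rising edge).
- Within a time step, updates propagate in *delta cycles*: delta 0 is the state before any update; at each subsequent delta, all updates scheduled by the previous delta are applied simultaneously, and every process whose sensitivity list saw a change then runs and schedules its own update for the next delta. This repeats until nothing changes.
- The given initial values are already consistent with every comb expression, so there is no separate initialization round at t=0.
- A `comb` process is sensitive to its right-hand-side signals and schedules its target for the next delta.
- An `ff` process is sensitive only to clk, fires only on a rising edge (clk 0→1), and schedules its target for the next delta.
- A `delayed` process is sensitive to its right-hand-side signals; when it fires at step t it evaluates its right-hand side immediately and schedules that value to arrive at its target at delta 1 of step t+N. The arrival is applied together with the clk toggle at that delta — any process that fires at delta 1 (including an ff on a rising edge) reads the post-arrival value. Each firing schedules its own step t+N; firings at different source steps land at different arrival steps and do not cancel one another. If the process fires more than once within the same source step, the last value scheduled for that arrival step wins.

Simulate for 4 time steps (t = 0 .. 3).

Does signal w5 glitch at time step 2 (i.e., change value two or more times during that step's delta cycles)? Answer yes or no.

t0.Δ0 w7=0 w0=0 w1=0 w6=1 w3=1 w5=0 clk=0 w2=0 w4=0
t0.Δ1 w7=0 w0=0 w1=0 w6=1 w3=1 w5=0 clk=1 w2=0 w4=0
t0.Δ2 w7=0 w0=0 w1=0 w6=0 w3=1 w5=0 clk=1 w2=0 w4=1
t0.Δ3 w7=0 w0=1 w1=0 w6=0 w3=1 w5=1 clk=1 w2=1 w4=1
t0.Δ4 w7=0 w0=0 w1=0 w6=0 w3=1 w5=0 clk=1 w2=1 w4=1
t0.Δ5 w7=0 w0=1 w1=0 w6=0 w3=1 w5=0 clk=1 w2=1 w4=1
t1.Δ0 w7=0 w0=1 w1=0 w6=0 w3=1 w5=0 clk=1 w2=1 w4=1
t1.Δ1 w7=0 w0=1 w1=0 w6=0 w3=1 w5=0 clk=0 w2=1 w4=1
t2.Δ0 w7=0 w0=1 w1=0 w6=0 w3=1 w5=0 clk=0 w2=1 w4=1
t2.Δ1 w7=0 w0=1 w1=0 w6=0 w3=1 w5=0 clk=1 w2=1 w4=1
t2.Δ2 w7=0 w0=1 w1=0 w6=0 w3=1 w5=0 clk=1 w2=1 w4=0
t2.Δ3 w7=0 w0=0 w1=0 w6=0 w3=1 w5=1 clk=1 w2=0 w4=0
t2.Δ4 w7=0 w0=1 w1=0 w6=0 w3=1 w5=0 clk=1 w2=0 w4=0
t2.Δ5 w7=0 w0=0 w1=0 w6=0 w3=1 w5=0 clk=1 w2=0 w4=0
t3.Δ0 w7=0 w0=0 w1=0 w6=0 w3=1 w5=0 clk=1 w2=0 w4=0
t3.Δ1 w7=0 w0=0 w1=0 w6=0 w3=1 w5=0 clk=0 w2=0 w4=0

yes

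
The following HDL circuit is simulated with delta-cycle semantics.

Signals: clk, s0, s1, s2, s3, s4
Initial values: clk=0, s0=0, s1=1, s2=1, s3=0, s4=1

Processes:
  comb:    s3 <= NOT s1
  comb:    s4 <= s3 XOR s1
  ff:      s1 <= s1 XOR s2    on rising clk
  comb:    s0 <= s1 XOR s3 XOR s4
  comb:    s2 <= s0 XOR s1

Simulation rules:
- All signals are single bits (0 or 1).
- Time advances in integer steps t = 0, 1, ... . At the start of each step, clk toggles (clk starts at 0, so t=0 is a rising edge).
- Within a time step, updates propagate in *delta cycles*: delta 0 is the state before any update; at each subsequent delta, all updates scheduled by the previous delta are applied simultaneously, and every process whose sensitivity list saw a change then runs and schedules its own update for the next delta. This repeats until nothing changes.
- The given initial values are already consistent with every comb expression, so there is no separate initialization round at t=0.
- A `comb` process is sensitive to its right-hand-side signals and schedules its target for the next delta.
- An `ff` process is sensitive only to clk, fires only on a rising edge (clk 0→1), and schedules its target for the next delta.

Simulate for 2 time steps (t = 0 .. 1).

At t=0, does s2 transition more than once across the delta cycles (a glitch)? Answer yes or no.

yes

t=0 Δ0: clk=0 s1=1 s0=0 s2=1 s4=1 s3=0
  Δ1: clk:0→1
  Δ2: s1:1→0
  Δ3: s0:0→1, s2:1→0, s4:1→0, s3:0→1
  Δ4: s2:0→1, s4:0→1
  Δ5: s0:1→0
  Δ6: s2:1→0
  (6Δ to stable)
t=1 Δ0: clk=1 s1=0 s0=0 s2=0 s4=1 s3=1
  Δ1: clk:1→0
  (1Δ to stable)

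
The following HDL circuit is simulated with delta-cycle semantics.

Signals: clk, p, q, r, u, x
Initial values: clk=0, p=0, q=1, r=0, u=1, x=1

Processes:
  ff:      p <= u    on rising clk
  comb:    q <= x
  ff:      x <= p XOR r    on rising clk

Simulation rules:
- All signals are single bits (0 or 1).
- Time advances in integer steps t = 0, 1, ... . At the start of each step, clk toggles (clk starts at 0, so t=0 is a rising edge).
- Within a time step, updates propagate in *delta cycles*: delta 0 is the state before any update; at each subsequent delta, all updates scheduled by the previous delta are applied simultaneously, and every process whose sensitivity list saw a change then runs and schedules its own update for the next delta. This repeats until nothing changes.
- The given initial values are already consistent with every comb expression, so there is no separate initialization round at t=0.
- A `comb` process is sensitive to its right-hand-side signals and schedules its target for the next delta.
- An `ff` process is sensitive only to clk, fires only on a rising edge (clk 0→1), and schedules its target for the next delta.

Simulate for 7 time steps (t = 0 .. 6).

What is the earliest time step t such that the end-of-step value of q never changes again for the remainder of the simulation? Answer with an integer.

t=0 Δ0: r=0 p=0 clk=0 x=1 q=1 u=1
  Δ1: clk:0→1
  Δ2: p:0→1, x:1→0
  Δ3: q:1→0
  (3Δ to stable)
t=1 Δ0: r=0 p=1 clk=1 x=0 q=0 u=1
  Δ1: clk:1→0
  (1Δ to stable)
t=2 Δ0: r=0 p=1 clk=0 x=0 q=0 u=1
  Δ1: clk:0→1
  Δ2: x:0→1
  Δ3: q:0→1
  (3Δ to stable)
t=3 Δ0: r=0 p=1 clk=1 x=1 q=1 u=1
  Δ1: clk:1→0
  (1Δ to stable)
t=4 Δ0: r=0 p=1 clk=0 x=1 q=1 u=1
  Δ1: clk:0→1
  (1Δ to stable)
t=5 Δ0: r=0 p=1 clk=1 x=1 q=1 u=1
  Δ1: clk:1→0
  (1Δ to stable)
t=6 Δ0: r=0 p=1 clk=0 x=1 q=1 u=1
  Δ1: clk:0→1
  (1Δ to stable)

2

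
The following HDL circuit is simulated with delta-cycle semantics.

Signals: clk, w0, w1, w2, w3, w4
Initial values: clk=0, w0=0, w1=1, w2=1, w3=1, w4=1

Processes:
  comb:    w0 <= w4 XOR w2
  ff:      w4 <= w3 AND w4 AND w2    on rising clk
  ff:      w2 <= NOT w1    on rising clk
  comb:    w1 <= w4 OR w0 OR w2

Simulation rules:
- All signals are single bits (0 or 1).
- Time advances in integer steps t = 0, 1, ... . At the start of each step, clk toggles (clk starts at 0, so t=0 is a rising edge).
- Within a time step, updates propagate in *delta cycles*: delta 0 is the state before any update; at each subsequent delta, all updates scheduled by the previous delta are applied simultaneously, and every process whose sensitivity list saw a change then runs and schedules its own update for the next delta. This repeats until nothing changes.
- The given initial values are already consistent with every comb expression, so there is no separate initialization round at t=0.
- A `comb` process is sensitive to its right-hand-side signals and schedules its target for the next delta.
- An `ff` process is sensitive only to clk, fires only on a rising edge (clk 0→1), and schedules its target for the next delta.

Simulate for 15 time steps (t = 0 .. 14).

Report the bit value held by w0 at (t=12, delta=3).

[bits: w2,w1,w4,w0,w3,clk]
t=0: Δ0=111010 Δ1=111011 Δ2=011011 Δ3=011111 | 3Δ
t=1: Δ0=011111 Δ1=011110 | 1Δ
t=2: Δ0=011110 Δ1=011111 Δ2=010111 Δ3=010011 Δ4=000011 | 4Δ
t=3: Δ0=000011 Δ1=000010 | 1Δ
t=4: Δ0=000010 Δ1=000011 Δ2=100011 Δ3=110111 | 3Δ
t=5: Δ0=110111 Δ1=110110 | 1Δ
t=6: Δ0=110110 Δ1=110111 Δ2=010111 Δ3=010011 Δ4=000011 | 4Δ
t=7: Δ0=000011 Δ1=000010 | 1Δ
t=8: Δ0=000010 Δ1=000011 Δ2=100011 Δ3=110111 | 3Δ
t=9: Δ0=110111 Δ1=110110 | 1Δ
t=10: Δ0=110110 Δ1=110111 Δ2=010111 Δ3=010011 Δ4=000011 | 4Δ
t=11: Δ0=000011 Δ1=000010 | 1Δ
t=12: Δ0=000010 Δ1=000011 Δ2=100011 Δ3=110111 | 3Δ
t=13: Δ0=110111 Δ1=110110 | 1Δ
t=14: Δ0=110110 Δ1=110111 Δ2=010111 Δ3=010011 Δ4=000011 | 4Δ

1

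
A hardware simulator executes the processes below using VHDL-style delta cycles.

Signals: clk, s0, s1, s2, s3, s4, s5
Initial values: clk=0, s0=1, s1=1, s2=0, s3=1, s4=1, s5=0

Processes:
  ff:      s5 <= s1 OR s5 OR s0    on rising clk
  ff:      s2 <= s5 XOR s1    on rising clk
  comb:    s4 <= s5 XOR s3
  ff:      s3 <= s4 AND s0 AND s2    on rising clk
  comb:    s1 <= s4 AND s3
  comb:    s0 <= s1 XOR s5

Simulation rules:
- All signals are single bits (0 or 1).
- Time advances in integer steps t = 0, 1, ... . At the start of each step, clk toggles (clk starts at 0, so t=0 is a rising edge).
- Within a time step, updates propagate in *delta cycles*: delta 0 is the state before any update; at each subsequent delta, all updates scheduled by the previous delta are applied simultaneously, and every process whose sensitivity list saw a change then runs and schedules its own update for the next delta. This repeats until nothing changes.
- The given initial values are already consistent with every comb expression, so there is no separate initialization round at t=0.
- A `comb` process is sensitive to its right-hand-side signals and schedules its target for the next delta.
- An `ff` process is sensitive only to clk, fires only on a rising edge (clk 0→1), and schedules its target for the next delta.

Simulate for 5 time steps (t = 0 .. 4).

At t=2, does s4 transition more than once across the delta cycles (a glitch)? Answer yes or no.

[bits: s5,clk,s0,s3,s2,s1,s4]
t=0: Δ0=0011011 Δ1=0111011 Δ2=1110111 Δ3=1100101 Δ4=1110101 | 4Δ
t=1: Δ0=1110101 Δ1=1010101 | 1Δ
t=2: Δ0=1010101 Δ1=1110101 Δ2=1111101 Δ3=1111110 Δ4=1101100 Δ5=1111100 | 5Δ
t=3: Δ0=1111100 Δ1=1011100 | 1Δ
t=4: Δ0=1011100 Δ1=1111100 Δ2=1110100 Δ3=1110101 | 3Δ

no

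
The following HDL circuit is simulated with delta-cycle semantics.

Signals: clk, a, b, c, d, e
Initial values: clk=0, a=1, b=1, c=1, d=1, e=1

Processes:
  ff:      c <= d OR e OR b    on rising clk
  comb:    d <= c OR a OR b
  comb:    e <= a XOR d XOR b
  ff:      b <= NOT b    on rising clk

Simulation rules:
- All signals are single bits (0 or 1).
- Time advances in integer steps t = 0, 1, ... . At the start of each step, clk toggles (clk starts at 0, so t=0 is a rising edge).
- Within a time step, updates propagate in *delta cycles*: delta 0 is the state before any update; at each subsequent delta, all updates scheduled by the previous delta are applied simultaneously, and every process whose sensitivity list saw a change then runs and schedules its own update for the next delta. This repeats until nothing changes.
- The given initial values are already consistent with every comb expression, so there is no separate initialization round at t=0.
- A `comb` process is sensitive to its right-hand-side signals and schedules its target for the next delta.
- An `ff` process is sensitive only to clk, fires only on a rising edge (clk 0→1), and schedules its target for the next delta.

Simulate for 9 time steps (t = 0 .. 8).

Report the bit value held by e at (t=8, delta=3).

0

t0.Δ0 e=1 clk=0 a=1 d=1 c=1 b=1
t0.Δ1 e=1 clk=1 a=1 d=1 c=1 b=1
t0.Δ2 e=1 clk=1 a=1 d=1 c=1 b=0
t0.Δ3 e=0 clk=1 a=1 d=1 c=1 b=0
t1.Δ0 e=0 clk=1 a=1 d=1 c=1 b=0
t1.Δ1 e=0 clk=0 a=1 d=1 c=1 b=0
t2.Δ0 e=0 clk=0 a=1 d=1 c=1 b=0
t2.Δ1 e=0 clk=1 a=1 d=1 c=1 b=0
t2.Δ2 e=0 clk=1 a=1 d=1 c=1 b=1
t2.Δ3 e=1 clk=1 a=1 d=1 c=1 b=1
t3.Δ0 e=1 clk=1 a=1 d=1 c=1 b=1
t3.Δ1 e=1 clk=0 a=1 d=1 c=1 b=1
t4.Δ0 e=1 clk=0 a=1 d=1 c=1 b=1
t4.Δ1 e=1 clk=1 a=1 d=1 c=1 b=1
t4.Δ2 e=1 clk=1 a=1 d=1 c=1 b=0
t4.Δ3 e=0 clk=1 a=1 d=1 c=1 b=0
t5.Δ0 e=0 clk=1 a=1 d=1 c=1 b=0
t5.Δ1 e=0 clk=0 a=1 d=1 c=1 b=0
t6.Δ0 e=0 clk=0 a=1 d=1 c=1 b=0
t6.Δ1 e=0 clk=1 a=1 d=1 c=1 b=0
t6.Δ2 e=0 clk=1 a=1 d=1 c=1 b=1
t6.Δ3 e=1 clk=1 a=1 d=1 c=1 b=1
t7.Δ0 e=1 clk=1 a=1 d=1 c=1 b=1
t7.Δ1 e=1 clk=0 a=1 d=1 c=1 b=1
t8.Δ0 e=1 clk=0 a=1 d=1 c=1 b=1
t8.Δ1 e=1 clk=1 a=1 d=1 c=1 b=1
t8.Δ2 e=1 clk=1 a=1 d=1 c=1 b=0
t8.Δ3 e=0 clk=1 a=1 d=1 c=1 b=0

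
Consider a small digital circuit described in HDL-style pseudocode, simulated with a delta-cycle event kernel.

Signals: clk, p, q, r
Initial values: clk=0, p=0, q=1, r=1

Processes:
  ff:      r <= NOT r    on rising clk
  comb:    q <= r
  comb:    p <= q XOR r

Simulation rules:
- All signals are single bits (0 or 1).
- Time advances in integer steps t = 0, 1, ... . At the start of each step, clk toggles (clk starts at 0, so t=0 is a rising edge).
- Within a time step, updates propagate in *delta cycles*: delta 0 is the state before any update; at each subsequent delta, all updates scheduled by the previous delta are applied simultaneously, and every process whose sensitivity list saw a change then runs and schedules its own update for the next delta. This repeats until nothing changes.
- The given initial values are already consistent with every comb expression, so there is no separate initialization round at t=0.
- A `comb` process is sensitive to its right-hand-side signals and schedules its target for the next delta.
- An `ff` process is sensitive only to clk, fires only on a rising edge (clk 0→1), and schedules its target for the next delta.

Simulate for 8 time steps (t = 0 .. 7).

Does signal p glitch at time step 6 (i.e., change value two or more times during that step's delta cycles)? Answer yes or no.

yes

t0.Δ0 q=1 clk=0 p=0 r=1
t0.Δ1 q=1 clk=1 p=0 r=1
t0.Δ2 q=1 clk=1 p=0 r=0
t0.Δ3 q=0 clk=1 p=1 r=0
t0.Δ4 q=0 clk=1 p=0 r=0
t1.Δ0 q=0 clk=1 p=0 r=0
t1.Δ1 q=0 clk=0 p=0 r=0
t2.Δ0 q=0 clk=0 p=0 r=0
t2.Δ1 q=0 clk=1 p=0 r=0
t2.Δ2 q=0 clk=1 p=0 r=1
t2.Δ3 q=1 clk=1 p=1 r=1
t2.Δ4 q=1 clk=1 p=0 r=1
t3.Δ0 q=1 clk=1 p=0 r=1
t3.Δ1 q=1 clk=0 p=0 r=1
t4.Δ0 q=1 clk=0 p=0 r=1
t4.Δ1 q=1 clk=1 p=0 r=1
t4.Δ2 q=1 clk=1 p=0 r=0
t4.Δ3 q=0 clk=1 p=1 r=0
t4.Δ4 q=0 clk=1 p=0 r=0
t5.Δ0 q=0 clk=1 p=0 r=0
t5.Δ1 q=0 clk=0 p=0 r=0
t6.Δ0 q=0 clk=0 p=0 r=0
t6.Δ1 q=0 clk=1 p=0 r=0
t6.Δ2 q=0 clk=1 p=0 r=1
t6.Δ3 q=1 clk=1 p=1 r=1
t6.Δ4 q=1 clk=1 p=0 r=1
t7.Δ0 q=1 clk=1 p=0 r=1
t7.Δ1 q=1 clk=0 p=0 r=1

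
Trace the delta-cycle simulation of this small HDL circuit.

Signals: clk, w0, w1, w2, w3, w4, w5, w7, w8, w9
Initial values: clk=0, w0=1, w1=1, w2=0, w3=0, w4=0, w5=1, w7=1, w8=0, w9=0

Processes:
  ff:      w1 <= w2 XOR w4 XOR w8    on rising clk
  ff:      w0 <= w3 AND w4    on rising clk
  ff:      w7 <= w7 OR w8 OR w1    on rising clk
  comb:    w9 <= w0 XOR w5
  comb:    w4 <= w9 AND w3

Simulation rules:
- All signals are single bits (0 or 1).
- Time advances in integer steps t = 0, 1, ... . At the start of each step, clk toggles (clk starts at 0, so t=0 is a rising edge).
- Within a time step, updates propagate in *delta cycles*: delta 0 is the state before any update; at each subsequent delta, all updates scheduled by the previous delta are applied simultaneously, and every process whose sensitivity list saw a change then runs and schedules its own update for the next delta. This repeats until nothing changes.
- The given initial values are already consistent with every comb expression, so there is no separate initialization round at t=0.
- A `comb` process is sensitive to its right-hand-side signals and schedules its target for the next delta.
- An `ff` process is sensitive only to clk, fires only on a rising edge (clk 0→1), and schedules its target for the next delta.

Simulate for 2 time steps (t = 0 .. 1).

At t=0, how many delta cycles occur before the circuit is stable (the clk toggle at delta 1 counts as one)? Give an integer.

[bits: w7,w2,w1,w5,w3,clk,w8,w9,w4,w0]
t=0: Δ0=1011000001 Δ1=1011010001 Δ2=1001010000 Δ3=1001010100 | 3Δ
t=1: Δ0=1001010100 Δ1=1001000100 | 1Δ

3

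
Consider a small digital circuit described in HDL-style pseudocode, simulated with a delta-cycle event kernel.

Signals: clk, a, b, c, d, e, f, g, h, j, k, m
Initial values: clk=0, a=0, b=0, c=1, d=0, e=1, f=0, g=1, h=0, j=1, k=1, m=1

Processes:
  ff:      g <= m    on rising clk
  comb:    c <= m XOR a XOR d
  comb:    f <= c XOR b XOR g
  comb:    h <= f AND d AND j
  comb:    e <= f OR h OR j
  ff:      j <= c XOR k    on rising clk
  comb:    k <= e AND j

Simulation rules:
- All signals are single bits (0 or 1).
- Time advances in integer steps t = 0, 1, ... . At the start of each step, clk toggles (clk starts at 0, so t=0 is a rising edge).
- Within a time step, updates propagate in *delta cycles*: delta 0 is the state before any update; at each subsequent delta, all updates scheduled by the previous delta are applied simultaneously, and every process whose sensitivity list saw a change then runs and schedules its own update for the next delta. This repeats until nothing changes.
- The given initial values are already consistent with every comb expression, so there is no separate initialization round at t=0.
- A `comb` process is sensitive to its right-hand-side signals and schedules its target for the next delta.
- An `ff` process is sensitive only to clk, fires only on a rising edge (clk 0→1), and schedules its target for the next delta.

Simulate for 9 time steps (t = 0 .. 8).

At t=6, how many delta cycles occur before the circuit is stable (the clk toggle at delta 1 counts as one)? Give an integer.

[bits: d,a,c,f,h,k,clk,e,b,m,j,g]
t=0: Δ0=001001010111 Δ1=001001110111 Δ2=001001110101 Δ3=001000100101 | 3Δ
t=1: Δ0=001000100101 Δ1=001000000101 | 1Δ
t=2: Δ0=001000000101 Δ1=001000100101 Δ2=001000100111 Δ3=001000110111 Δ4=001001110111 | 4Δ
t=3: Δ0=001001110111 Δ1=001001010111 | 1Δ
t=4: Δ0=001001010111 Δ1=001001110111 Δ2=001001110101 Δ3=001000100101 | 3Δ
t=5: Δ0=001000100101 Δ1=001000000101 | 1Δ
t=6: Δ0=001000000101 Δ1=001000100101 Δ2=001000100111 Δ3=001000110111 Δ4=001001110111 | 4Δ
t=7: Δ0=001001110111 Δ1=001001010111 | 1Δ
t=8: Δ0=001001010111 Δ1=001001110111 Δ2=001001110101 Δ3=001000100101 | 3Δ

4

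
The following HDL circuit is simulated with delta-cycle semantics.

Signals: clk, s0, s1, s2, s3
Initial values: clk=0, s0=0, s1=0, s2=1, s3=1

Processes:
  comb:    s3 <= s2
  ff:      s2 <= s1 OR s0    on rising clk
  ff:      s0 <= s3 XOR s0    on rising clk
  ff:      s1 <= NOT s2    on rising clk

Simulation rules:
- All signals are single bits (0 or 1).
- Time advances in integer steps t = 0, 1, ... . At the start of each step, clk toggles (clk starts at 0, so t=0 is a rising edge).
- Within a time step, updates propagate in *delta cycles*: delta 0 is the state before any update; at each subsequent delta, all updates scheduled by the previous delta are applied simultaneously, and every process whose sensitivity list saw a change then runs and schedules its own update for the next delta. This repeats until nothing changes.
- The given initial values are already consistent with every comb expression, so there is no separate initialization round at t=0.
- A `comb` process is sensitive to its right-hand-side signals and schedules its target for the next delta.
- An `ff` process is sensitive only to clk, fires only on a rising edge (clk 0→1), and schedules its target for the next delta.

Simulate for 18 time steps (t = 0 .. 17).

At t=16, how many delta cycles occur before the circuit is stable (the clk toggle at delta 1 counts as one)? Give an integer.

t0.Δ0 s3=1 clk=0 s2=1 s1=0 s0=0
t0.Δ1 s3=1 clk=1 s2=1 s1=0 s0=0
t0.Δ2 s3=1 clk=1 s2=0 s1=0 s0=1
t0.Δ3 s3=0 clk=1 s2=0 s1=0 s0=1
t1.Δ0 s3=0 clk=1 s2=0 s1=0 s0=1
t1.Δ1 s3=0 clk=0 s2=0 s1=0 s0=1
t2.Δ0 s3=0 clk=0 s2=0 s1=0 s0=1
t2.Δ1 s3=0 clk=1 s2=0 s1=0 s0=1
t2.Δ2 s3=0 clk=1 s2=1 s1=1 s0=1
t2.Δ3 s3=1 clk=1 s2=1 s1=1 s0=1
t3.Δ0 s3=1 clk=1 s2=1 s1=1 s0=1
t3.Δ1 s3=1 clk=0 s2=1 s1=1 s0=1
t4.Δ0 s3=1 clk=0 s2=1 s1=1 s0=1
t4.Δ1 s3=1 clk=1 s2=1 s1=1 s0=1
t4.Δ2 s3=1 clk=1 s2=1 s1=0 s0=0
t5.Δ0 s3=1 clk=1 s2=1 s1=0 s0=0
t5.Δ1 s3=1 clk=0 s2=1 s1=0 s0=0
t6.Δ0 s3=1 clk=0 s2=1 s1=0 s0=0
t6.Δ1 s3=1 clk=1 s2=1 s1=0 s0=0
t6.Δ2 s3=1 clk=1 s2=0 s1=0 s0=1
t6.Δ3 s3=0 clk=1 s2=0 s1=0 s0=1
t7.Δ0 s3=0 clk=1 s2=0 s1=0 s0=1
t7.Δ1 s3=0 clk=0 s2=0 s1=0 s0=1
t8.Δ0 s3=0 clk=0 s2=0 s1=0 s0=1
t8.Δ1 s3=0 clk=1 s2=0 s1=0 s0=1
t8.Δ2 s3=0 clk=1 s2=1 s1=1 s0=1
t8.Δ3 s3=1 clk=1 s2=1 s1=1 s0=1
t9.Δ0 s3=1 clk=1 s2=1 s1=1 s0=1
t9.Δ1 s3=1 clk=0 s2=1 s1=1 s0=1
t10.Δ0 s3=1 clk=0 s2=1 s1=1 s0=1
t10.Δ1 s3=1 clk=1 s2=1 s1=1 s0=1
t10.Δ2 s3=1 clk=1 s2=1 s1=0 s0=0
t11.Δ0 s3=1 clk=1 s2=1 s1=0 s0=0
t11.Δ1 s3=1 clk=0 s2=1 s1=0 s0=0
t12.Δ0 s3=1 clk=0 s2=1 s1=0 s0=0
t12.Δ1 s3=1 clk=1 s2=1 s1=0 s0=0
t12.Δ2 s3=1 clk=1 s2=0 s1=0 s0=1
t12.Δ3 s3=0 clk=1 s2=0 s1=0 s0=1
t13.Δ0 s3=0 clk=1 s2=0 s1=0 s0=1
t13.Δ1 s3=0 clk=0 s2=0 s1=0 s0=1
t14.Δ0 s3=0 clk=0 s2=0 s1=0 s0=1
t14.Δ1 s3=0 clk=1 s2=0 s1=0 s0=1
t14.Δ2 s3=0 clk=1 s2=1 s1=1 s0=1
t14.Δ3 s3=1 clk=1 s2=1 s1=1 s0=1
t15.Δ0 s3=1 clk=1 s2=1 s1=1 s0=1
t15.Δ1 s3=1 clk=0 s2=1 s1=1 s0=1
t16.Δ0 s3=1 clk=0 s2=1 s1=1 s0=1
t16.Δ1 s3=1 clk=1 s2=1 s1=1 s0=1
t16.Δ2 s3=1 clk=1 s2=1 s1=0 s0=0
t17.Δ0 s3=1 clk=1 s2=1 s1=0 s0=0
t17.Δ1 s3=1 clk=0 s2=1 s1=0 s0=0

2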